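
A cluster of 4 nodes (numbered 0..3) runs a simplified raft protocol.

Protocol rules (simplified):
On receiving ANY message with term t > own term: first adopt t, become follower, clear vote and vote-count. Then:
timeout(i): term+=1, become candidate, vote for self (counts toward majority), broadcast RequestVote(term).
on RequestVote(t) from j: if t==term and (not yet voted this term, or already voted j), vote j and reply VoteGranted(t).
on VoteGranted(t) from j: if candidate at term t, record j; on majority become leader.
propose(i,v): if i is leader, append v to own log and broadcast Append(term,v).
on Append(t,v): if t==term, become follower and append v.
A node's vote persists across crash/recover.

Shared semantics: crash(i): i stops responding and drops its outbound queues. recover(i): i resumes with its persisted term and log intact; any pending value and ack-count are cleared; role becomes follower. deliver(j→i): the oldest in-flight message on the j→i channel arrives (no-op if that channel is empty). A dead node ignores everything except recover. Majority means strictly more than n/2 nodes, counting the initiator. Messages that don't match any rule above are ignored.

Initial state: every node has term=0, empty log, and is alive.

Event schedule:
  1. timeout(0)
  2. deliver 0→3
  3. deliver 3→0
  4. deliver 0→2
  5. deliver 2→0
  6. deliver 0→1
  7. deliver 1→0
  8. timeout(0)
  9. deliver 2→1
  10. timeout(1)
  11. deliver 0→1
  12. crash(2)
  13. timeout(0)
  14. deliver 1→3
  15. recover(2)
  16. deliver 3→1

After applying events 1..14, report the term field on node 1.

2

1. timeout(0):  <0:cand t1 ->
2. deliver 0→3:  <3:foll t1 ->
3. deliver 3→0:  nop
4. deliver 0→2:  <2:foll t1 ->
5. deliver 2→0:  <0:lead t1 ->
6. deliver 0→1:  <1:foll t1 ->
7. deliver 1→0:  nop
8. timeout(0):  <0:cand t2 ->
9. deliver 2→1:  nop
10. timeout(1):  <1:cand t2 ->
11. deliver 0→1:  nop
12. crash(2):  <2:✗foll t1 ->
13. timeout(0):  <0:cand t3 ->
14. deliver 1→3:  <3:foll t2 ->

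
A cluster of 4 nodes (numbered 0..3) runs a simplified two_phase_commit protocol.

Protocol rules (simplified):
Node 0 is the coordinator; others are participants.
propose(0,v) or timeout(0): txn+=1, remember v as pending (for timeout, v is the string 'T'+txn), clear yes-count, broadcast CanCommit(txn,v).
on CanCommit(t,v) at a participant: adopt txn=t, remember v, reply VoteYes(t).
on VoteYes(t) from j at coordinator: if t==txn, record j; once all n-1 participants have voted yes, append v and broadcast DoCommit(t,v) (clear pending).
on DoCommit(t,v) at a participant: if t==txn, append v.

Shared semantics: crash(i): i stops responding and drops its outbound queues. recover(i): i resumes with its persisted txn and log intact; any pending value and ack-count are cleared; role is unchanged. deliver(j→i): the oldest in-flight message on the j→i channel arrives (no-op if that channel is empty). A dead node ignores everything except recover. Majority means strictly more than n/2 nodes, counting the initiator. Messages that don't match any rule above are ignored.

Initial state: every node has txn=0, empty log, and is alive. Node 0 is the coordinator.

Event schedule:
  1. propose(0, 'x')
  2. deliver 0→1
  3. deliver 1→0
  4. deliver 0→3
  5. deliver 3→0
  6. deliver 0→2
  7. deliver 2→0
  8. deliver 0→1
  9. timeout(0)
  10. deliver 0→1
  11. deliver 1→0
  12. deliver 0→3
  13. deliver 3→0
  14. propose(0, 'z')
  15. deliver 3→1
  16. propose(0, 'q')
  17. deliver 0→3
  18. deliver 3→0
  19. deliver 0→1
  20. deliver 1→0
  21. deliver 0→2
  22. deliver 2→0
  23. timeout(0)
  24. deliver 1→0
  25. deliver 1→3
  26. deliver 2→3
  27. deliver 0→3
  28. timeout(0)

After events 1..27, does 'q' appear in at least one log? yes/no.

step 1 propose(0,'x'): 0={coor,t=1,log=-}
step 2 deliver 0→1: 1={part,t=1,log=-}
step 3 deliver 1→0: —
step 4 deliver 0→3: 3={part,t=1,log=-}
step 5 deliver 3→0: —
step 6 deliver 0→2: 2={part,t=1,log=-}
step 7 deliver 2→0: 0={coor,t=1,log=x}
step 8 deliver 0→1: 1={part,t=1,log=x}
step 9 timeout(0): 0={coor,t=2,log=x}
step 10 deliver 0→1: 1={part,t=2,log=x}
step 11 deliver 1→0: —
step 12 deliver 0→3: 3={part,t=1,log=x}
step 13 deliver 3→0: —
step 14 propose(0,'z'): 0={coor,t=3,log=x}
step 15 deliver 3→1: —
step 16 propose(0,'q'): 0={coor,t=4,log=x}
step 17 deliver 0→3: 3={part,t=2,log=x}
step 18 deliver 3→0: —
step 19 deliver 0→1: 1={part,t=3,log=x}
step 20 deliver 1→0: —
step 21 deliver 0→2: 2={part,t=1,log=x}
step 22 deliver 2→0: —
step 23 timeout(0): 0={coor,t=5,log=x}
step 24 deliver 1→0: —
step 25 deliver 1→3: —
step 26 deliver 2→3: —
step 27 deliver 0→3: 3={part,t=3,log=x}

no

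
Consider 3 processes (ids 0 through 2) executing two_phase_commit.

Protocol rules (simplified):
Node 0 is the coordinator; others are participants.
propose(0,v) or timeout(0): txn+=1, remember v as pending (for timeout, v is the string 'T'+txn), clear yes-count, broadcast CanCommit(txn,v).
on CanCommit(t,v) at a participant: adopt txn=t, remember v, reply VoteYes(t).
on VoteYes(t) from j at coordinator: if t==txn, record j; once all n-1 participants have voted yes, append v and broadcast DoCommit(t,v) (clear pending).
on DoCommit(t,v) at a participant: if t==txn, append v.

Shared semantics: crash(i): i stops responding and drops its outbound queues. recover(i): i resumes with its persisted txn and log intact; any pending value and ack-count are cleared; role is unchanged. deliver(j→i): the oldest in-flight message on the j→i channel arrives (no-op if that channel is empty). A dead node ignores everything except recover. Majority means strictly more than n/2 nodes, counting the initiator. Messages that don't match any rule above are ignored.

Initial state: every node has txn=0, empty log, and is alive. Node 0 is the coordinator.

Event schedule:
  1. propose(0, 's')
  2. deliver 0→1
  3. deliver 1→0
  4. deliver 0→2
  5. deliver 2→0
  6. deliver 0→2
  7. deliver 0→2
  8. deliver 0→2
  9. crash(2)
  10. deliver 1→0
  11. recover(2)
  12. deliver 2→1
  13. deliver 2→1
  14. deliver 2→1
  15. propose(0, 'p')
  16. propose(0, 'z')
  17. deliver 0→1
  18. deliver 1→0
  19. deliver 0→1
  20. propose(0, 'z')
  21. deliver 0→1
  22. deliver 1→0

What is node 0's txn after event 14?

e1 propose(0,'s'): 0[coor,t=1,-]
e2 deliver 0→1: 1[part,t=1,-]
e3 deliver 1→0: ·
e4 deliver 0→2: 2[part,t=1,-]
e5 deliver 2→0: 0[coor,t=1,s]
e6 deliver 0→2: 2[part,t=1,s]
e7 deliver 0→2: ·
e8 deliver 0→2: ·
e9 crash(2): 2[✗part,t=1,s]
e10 deliver 1→0: ·
e11 recover(2): 2[part,t=1,s]
e12 deliver 2→1: ·
e13 deliver 2→1: ·
e14 deliver 2→1: ·

1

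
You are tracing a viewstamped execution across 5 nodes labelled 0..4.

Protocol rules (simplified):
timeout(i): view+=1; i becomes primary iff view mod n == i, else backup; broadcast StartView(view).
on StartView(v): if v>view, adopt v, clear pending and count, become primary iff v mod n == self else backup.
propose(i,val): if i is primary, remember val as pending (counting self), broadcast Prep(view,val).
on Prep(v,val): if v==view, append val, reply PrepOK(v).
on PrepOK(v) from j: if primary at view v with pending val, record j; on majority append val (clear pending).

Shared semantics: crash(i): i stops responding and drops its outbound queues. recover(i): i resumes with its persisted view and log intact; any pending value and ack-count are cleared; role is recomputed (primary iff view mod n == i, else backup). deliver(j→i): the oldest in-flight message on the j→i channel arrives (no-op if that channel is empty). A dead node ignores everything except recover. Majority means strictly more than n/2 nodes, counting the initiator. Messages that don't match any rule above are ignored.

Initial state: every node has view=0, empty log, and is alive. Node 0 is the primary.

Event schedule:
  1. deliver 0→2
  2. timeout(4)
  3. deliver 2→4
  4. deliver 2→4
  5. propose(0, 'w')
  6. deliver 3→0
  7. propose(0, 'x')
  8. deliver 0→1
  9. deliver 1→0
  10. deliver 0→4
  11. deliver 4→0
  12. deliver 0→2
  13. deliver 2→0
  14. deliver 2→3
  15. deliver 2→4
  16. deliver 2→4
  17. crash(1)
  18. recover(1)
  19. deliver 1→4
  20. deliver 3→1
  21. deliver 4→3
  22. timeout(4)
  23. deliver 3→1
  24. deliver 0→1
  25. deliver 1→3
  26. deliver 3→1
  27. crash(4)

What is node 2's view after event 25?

e1 deliver 0→2: ·
e2 timeout(4): 4[back,v=1,-]
e3 deliver 2→4: ·
e4 deliver 2→4: ·
e5 propose(0,'w'): ·
e6 deliver 3→0: ·
e7 propose(0,'x'): ·
e8 deliver 0→1: 1[back,v=0,w]
e9 deliver 1→0: ·
e10 deliver 0→4: ·
e11 deliver 4→0: 0[back,v=1,-]
e12 deliver 0→2: 2[back,v=0,w]
e13 deliver 2→0: ·
e14 deliver 2→3: ·
e15 deliver 2→4: ·
e16 deliver 2→4: ·
e17 crash(1): 1[✗back,v=0,w]
e18 recover(1): 1[back,v=0,w]
e19 deliver 1→4: ·
e20 deliver 3→1: ·
e21 deliver 4→3: 3[back,v=1,-]
e22 timeout(4): 4[back,v=2,-]
e23 deliver 3→1: ·
e24 deliver 0→1: 1[back,v=0,w,x]
e25 deliver 1→3: ·

0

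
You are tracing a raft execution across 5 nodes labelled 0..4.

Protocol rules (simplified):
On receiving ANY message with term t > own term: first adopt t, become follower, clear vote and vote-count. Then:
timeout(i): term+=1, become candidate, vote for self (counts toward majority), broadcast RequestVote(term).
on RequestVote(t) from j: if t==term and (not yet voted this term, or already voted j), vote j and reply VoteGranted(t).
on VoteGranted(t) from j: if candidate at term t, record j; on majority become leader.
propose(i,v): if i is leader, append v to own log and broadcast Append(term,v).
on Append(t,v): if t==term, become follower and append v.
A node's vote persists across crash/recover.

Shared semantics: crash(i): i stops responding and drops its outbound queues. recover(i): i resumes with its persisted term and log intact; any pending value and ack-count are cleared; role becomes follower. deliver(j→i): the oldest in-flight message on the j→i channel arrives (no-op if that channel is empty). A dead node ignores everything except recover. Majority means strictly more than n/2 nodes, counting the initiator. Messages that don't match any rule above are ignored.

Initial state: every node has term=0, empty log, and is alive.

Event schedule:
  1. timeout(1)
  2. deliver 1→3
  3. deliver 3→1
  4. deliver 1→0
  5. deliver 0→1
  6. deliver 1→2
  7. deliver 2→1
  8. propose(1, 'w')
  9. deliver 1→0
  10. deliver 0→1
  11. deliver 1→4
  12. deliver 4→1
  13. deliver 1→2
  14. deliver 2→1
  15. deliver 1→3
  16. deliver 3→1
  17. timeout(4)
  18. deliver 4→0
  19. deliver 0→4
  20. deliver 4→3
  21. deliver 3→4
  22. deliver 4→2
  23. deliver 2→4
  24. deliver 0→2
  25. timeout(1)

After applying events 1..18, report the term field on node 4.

[1] timeout(1) → N1(cand t1 [-])
[2] deliver 1→3 → N3(foll t1 [-])
[3] deliver 3→1 → ∅
[4] deliver 1→0 → N0(foll t1 [-])
[5] deliver 0→1 → N1(lead t1 [-])
[6] deliver 1→2 → N2(foll t1 [-])
[7] deliver 2→1 → ∅
[8] propose(1,'w') → N1(lead t1 [w])
[9] deliver 1→0 → N0(foll t1 [w])
[10] deliver 0→1 → ∅
[11] deliver 1→4 → N4(foll t1 [-])
[12] deliver 4→1 → ∅
[13] deliver 1→2 → N2(foll t1 [w])
[14] deliver 2→1 → ∅
[15] deliver 1→3 → N3(foll t1 [w])
[16] deliver 3→1 → ∅
[17] timeout(4) → N4(cand t2 [-])
[18] deliver 4→0 → N0(foll t2 [w])

2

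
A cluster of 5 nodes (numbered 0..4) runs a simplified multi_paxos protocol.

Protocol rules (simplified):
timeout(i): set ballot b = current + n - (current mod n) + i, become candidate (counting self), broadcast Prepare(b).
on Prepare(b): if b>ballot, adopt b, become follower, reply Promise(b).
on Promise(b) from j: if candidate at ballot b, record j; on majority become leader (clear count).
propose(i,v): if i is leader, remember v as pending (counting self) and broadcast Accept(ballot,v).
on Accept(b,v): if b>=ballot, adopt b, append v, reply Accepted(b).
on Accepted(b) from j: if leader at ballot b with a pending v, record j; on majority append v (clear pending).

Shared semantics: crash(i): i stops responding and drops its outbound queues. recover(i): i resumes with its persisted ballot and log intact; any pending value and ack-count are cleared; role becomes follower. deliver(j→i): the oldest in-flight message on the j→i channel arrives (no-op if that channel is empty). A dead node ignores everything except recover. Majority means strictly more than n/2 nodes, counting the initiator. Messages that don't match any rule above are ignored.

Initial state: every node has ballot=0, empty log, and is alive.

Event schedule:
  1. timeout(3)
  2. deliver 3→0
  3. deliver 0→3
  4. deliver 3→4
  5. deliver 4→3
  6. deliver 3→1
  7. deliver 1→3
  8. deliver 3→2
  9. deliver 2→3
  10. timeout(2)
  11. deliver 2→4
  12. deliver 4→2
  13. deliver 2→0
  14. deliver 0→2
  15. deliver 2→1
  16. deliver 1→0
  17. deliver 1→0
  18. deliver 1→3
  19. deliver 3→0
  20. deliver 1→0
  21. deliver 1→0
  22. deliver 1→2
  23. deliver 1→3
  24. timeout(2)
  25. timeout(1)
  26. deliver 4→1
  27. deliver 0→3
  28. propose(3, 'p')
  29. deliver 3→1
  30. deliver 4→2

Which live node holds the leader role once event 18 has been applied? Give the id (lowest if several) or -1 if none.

2

e1 timeout(3): 3[cand,b=8,-]
e2 deliver 3→0: 0[foll,b=8,-]
e3 deliver 0→3: ·
e4 deliver 3→4: 4[foll,b=8,-]
e5 deliver 4→3: 3[lead,b=8,-]
e6 deliver 3→1: 1[foll,b=8,-]
e7 deliver 1→3: ·
e8 deliver 3→2: 2[foll,b=8,-]
e9 deliver 2→3: ·
e10 timeout(2): 2[cand,b=12,-]
e11 deliver 2→4: 4[foll,b=12,-]
e12 deliver 4→2: ·
e13 deliver 2→0: 0[foll,b=12,-]
e14 deliver 0→2: 2[lead,b=12,-]
e15 deliver 2→1: 1[foll,b=12,-]
e16 deliver 1→0: ·
e17 deliver 1→0: ·
e18 deliver 1→3: ·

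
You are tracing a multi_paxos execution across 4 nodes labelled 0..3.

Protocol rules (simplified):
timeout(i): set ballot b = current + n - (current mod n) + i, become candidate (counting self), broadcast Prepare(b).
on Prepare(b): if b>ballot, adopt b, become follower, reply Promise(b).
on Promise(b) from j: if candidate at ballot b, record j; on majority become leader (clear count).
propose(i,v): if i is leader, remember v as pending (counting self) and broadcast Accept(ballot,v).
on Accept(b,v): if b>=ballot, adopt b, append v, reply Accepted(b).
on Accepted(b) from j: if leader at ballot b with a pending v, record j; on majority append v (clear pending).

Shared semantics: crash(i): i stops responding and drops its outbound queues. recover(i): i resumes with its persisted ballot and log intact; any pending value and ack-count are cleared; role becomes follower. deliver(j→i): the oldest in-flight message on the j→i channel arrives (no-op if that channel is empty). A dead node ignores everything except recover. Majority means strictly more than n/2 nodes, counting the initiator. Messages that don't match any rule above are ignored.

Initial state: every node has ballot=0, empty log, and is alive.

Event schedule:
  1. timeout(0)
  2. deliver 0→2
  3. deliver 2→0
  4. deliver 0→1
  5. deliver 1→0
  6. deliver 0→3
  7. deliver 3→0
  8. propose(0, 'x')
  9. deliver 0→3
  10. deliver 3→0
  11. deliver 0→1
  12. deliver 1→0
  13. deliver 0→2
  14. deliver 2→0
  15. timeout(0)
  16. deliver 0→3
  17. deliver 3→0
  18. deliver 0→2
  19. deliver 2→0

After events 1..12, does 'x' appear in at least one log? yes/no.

yes

e1 timeout(0): 0[cand,b=4,-]
e2 deliver 0→2: 2[foll,b=4,-]
e3 deliver 2→0: ·
e4 deliver 0→1: 1[foll,b=4,-]
e5 deliver 1→0: 0[lead,b=4,-]
e6 deliver 0→3: 3[foll,b=4,-]
e7 deliver 3→0: ·
e8 propose(0,'x'): ·
e9 deliver 0→3: 3[foll,b=4,x]
e10 deliver 3→0: ·
e11 deliver 0→1: 1[foll,b=4,x]
e12 deliver 1→0: 0[lead,b=4,x]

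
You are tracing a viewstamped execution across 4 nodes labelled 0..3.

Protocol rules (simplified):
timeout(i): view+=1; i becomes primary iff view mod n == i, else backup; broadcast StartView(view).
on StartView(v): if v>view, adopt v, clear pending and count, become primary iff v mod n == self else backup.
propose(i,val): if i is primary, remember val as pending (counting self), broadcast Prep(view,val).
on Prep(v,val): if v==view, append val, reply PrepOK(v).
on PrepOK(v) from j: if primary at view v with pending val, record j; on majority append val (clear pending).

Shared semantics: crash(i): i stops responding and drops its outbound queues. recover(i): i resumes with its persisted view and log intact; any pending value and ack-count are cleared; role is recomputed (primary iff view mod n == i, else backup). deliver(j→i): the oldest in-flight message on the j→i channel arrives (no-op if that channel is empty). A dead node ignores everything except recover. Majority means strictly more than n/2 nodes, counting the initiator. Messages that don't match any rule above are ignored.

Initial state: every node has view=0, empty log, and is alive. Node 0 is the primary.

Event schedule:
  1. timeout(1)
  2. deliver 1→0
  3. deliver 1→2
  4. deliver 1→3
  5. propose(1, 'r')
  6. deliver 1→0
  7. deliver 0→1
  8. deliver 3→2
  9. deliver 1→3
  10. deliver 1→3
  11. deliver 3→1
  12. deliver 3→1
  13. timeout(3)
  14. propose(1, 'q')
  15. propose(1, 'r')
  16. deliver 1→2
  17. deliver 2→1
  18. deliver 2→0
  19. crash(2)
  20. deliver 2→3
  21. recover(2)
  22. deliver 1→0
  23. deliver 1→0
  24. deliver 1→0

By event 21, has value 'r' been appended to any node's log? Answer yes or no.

yes

1. timeout(1):  <1:prim v1 ->
2. deliver 1→0:  <0:back v1 ->
3. deliver 1→2:  <2:back v1 ->
4. deliver 1→3:  <3:back v1 ->
5. propose(1,'r'):  nop
6. deliver 1→0:  <0:back v1 r>
7. deliver 0→1:  nop
8. deliver 3→2:  nop
9. deliver 1→3:  <3:back v1 r>
10. deliver 1→3:  nop
11. deliver 3→1:  <1:prim v1 r>
12. deliver 3→1:  nop
13. timeout(3):  <3:back v2 r>
14. propose(1,'q'):  nop
15. propose(1,'r'):  nop
16. deliver 1→2:  <2:back v1 r>
17. deliver 2→1:  nop
18. deliver 2→0:  nop
19. crash(2):  <2:✗back v1 r>
20. deliver 2→3:  nop
21. recover(2):  <2:back v1 r>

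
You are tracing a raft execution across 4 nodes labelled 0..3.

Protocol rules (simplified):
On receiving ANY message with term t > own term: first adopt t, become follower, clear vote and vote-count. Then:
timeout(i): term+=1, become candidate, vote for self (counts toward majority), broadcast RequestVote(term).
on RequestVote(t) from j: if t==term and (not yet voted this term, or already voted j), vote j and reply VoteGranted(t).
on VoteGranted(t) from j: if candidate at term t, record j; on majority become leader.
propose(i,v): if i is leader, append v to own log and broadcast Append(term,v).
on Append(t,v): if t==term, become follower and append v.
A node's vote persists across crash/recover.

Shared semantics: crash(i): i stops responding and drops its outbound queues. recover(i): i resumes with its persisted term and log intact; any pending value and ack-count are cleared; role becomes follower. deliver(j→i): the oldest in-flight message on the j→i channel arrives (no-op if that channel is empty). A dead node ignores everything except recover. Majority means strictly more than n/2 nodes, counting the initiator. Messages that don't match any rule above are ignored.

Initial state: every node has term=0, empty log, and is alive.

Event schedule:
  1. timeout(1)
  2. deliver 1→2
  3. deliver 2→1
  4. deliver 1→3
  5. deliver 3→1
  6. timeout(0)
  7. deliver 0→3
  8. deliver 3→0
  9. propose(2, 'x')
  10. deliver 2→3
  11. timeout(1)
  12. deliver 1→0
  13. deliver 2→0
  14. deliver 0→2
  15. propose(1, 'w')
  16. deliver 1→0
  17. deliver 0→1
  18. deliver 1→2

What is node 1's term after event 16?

2

e1 timeout(1): 1[cand,t=1,-]
e2 deliver 1→2: 2[foll,t=1,-]
e3 deliver 2→1: ·
e4 deliver 1→3: 3[foll,t=1,-]
e5 deliver 3→1: 1[lead,t=1,-]
e6 timeout(0): 0[cand,t=1,-]
e7 deliver 0→3: ·
e8 deliver 3→0: ·
e9 propose(2,'x'): ·
e10 deliver 2→3: ·
e11 timeout(1): 1[cand,t=2,-]
e12 deliver 1→0: ·
e13 deliver 2→0: ·
e14 deliver 0→2: ·
e15 propose(1,'w'): ·
e16 deliver 1→0: 0[foll,t=2,-]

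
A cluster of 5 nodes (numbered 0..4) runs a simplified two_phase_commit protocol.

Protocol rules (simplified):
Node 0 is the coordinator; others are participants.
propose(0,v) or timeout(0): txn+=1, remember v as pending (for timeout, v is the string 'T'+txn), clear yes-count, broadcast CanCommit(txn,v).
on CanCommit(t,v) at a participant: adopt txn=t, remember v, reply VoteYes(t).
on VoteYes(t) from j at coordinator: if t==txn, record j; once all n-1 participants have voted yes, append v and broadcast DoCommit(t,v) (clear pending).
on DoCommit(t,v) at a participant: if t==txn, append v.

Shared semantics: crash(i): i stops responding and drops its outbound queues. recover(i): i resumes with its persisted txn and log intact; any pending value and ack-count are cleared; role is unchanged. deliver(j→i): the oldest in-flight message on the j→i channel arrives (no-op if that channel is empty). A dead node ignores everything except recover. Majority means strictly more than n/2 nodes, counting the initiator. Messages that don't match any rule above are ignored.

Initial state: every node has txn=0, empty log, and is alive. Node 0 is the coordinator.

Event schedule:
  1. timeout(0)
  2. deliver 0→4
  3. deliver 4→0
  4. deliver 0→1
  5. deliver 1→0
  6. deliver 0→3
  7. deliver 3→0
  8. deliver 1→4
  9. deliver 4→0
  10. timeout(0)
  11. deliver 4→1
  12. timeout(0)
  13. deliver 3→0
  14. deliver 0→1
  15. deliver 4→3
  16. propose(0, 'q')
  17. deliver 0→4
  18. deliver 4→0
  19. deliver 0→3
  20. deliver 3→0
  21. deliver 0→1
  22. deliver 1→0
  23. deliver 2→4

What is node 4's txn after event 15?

e1 timeout(0): 0[coor,t=1,-]
e2 deliver 0→4: 4[part,t=1,-]
e3 deliver 4→0: ·
e4 deliver 0→1: 1[part,t=1,-]
e5 deliver 1→0: ·
e6 deliver 0→3: 3[part,t=1,-]
e7 deliver 3→0: ·
e8 deliver 1→4: ·
e9 deliver 4→0: ·
e10 timeout(0): 0[coor,t=2,-]
e11 deliver 4→1: ·
e12 timeout(0): 0[coor,t=3,-]
e13 deliver 3→0: ·
e14 deliver 0→1: 1[part,t=2,-]
e15 deliver 4→3: ·

1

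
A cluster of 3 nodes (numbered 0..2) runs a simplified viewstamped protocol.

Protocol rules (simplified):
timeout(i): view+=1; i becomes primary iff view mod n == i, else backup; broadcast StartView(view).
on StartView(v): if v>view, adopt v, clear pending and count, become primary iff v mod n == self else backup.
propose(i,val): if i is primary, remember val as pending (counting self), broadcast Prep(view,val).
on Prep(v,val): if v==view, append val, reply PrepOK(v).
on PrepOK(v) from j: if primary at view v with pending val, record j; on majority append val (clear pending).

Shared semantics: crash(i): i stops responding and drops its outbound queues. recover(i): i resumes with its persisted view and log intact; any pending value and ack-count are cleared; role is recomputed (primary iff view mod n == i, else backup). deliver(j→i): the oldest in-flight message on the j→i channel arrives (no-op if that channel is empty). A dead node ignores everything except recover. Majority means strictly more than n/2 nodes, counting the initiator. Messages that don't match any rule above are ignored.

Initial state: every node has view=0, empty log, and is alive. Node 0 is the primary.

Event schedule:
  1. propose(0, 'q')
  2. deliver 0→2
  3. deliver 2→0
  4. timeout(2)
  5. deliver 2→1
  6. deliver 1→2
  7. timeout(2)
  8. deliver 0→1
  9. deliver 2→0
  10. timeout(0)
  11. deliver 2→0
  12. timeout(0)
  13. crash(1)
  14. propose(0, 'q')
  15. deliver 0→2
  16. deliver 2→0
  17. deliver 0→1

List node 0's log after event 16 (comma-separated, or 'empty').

after 1 — propose(0,'q'): ·
after 2 — deliver 0→2: n2:back/v0/[q]
after 3 — deliver 2→0: n0:prim/v0/[q]
after 4 — timeout(2): n2:back/v1/[q]
after 5 — deliver 2→1: n1:prim/v1/[-]
after 6 — deliver 1→2: ·
after 7 — timeout(2): n2:prim/v2/[q]
after 8 — deliver 0→1: ·
after 9 — deliver 2→0: n0:back/v1/[q]
after 10 — timeout(0): n0:back/v2/[q]
after 11 — deliver 2→0: ·
after 12 — timeout(0): n0:prim/v3/[q]
after 13 — crash(1): n1:✗prim/v1/[-]
after 14 — propose(0,'q'): ·
after 15 — deliver 0→2: ·
after 16 — deliver 2→0: ·

q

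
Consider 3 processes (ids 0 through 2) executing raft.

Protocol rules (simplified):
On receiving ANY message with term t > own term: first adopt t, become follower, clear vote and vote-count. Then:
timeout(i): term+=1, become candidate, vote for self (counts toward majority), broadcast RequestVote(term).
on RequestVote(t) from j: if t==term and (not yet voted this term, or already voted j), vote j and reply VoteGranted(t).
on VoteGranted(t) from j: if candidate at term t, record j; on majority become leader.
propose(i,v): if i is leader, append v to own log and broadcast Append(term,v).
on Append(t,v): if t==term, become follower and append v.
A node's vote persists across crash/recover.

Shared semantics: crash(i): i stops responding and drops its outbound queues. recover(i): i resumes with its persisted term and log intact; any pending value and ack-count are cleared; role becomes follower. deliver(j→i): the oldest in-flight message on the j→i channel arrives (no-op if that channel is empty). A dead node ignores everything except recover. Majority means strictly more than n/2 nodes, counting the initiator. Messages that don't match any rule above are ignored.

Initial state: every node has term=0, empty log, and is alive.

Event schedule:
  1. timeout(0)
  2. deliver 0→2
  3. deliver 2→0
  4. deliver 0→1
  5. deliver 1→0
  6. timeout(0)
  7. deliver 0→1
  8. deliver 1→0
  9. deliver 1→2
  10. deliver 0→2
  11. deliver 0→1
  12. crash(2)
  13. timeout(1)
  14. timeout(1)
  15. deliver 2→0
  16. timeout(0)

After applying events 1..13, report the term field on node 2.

2

e1 timeout(0): 0[cand,t=1,-]
e2 deliver 0→2: 2[foll,t=1,-]
e3 deliver 2→0: 0[lead,t=1,-]
e4 deliver 0→1: 1[foll,t=1,-]
e5 deliver 1→0: ·
e6 timeout(0): 0[cand,t=2,-]
e7 deliver 0→1: 1[foll,t=2,-]
e8 deliver 1→0: 0[lead,t=2,-]
e9 deliver 1→2: ·
e10 deliver 0→2: 2[foll,t=2,-]
e11 deliver 0→1: ·
e12 crash(2): 2[✗foll,t=2,-]
e13 timeout(1): 1[cand,t=3,-]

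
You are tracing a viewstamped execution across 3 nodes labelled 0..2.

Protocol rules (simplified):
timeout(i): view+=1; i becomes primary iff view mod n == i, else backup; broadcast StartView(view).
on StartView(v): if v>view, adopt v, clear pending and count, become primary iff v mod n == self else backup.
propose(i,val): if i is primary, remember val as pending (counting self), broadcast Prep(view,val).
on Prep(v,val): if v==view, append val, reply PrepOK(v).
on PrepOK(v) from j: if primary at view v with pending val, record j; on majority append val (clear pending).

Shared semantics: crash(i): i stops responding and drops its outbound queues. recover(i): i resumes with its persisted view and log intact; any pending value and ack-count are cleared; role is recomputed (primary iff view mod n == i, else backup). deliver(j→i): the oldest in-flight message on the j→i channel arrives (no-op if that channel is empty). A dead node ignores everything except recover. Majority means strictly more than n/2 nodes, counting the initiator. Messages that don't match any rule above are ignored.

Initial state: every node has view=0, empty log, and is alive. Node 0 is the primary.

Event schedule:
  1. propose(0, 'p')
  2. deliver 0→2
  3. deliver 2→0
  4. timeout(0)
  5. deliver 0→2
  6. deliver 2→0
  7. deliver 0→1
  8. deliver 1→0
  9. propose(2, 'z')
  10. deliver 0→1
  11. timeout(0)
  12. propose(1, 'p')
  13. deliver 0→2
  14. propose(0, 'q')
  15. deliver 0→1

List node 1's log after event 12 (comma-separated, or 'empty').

step 1 propose(0,'p'): —
step 2 deliver 0→2: 2={back,v=0,log=p}
step 3 deliver 2→0: 0={prim,v=0,log=p}
step 4 timeout(0): 0={back,v=1,log=p}
step 5 deliver 0→2: 2={back,v=1,log=p}
step 6 deliver 2→0: —
step 7 deliver 0→1: 1={back,v=0,log=p}
step 8 deliver 1→0: —
step 9 propose(2,'z'): —
step 10 deliver 0→1: 1={prim,v=1,log=p}
step 11 timeout(0): 0={back,v=2,log=p}
step 12 propose(1,'p'): —

p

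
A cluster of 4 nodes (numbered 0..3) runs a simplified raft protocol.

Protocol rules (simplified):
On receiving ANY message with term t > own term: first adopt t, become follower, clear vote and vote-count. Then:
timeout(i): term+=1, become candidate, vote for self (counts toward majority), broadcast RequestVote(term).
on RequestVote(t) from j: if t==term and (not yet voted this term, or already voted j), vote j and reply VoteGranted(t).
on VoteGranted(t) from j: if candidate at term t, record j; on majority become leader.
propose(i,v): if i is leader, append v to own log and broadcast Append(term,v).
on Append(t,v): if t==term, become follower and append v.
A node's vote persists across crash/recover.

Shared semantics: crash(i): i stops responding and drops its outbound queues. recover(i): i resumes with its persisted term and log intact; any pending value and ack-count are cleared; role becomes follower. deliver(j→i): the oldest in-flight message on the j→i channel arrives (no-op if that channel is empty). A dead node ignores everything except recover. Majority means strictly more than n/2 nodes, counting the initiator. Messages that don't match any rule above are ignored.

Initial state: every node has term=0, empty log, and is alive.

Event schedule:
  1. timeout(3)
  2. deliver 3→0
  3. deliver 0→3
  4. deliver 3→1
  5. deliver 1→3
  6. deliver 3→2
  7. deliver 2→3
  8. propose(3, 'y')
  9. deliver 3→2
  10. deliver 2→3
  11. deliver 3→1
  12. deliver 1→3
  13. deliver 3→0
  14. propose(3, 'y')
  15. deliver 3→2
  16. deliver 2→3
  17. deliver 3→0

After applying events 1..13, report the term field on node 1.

1

1. timeout(3):  <3:cand t1 ->
2. deliver 3→0:  <0:foll t1 ->
3. deliver 0→3:  nop
4. deliver 3→1:  <1:foll t1 ->
5. deliver 1→3:  <3:lead t1 ->
6. deliver 3→2:  <2:foll t1 ->
7. deliver 2→3:  nop
8. propose(3,'y'):  <3:lead t1 y>
9. deliver 3→2:  <2:foll t1 y>
10. deliver 2→3:  nop
11. deliver 3→1:  <1:foll t1 y>
12. deliver 1→3:  nop
13. deliver 3→0:  <0:foll t1 y>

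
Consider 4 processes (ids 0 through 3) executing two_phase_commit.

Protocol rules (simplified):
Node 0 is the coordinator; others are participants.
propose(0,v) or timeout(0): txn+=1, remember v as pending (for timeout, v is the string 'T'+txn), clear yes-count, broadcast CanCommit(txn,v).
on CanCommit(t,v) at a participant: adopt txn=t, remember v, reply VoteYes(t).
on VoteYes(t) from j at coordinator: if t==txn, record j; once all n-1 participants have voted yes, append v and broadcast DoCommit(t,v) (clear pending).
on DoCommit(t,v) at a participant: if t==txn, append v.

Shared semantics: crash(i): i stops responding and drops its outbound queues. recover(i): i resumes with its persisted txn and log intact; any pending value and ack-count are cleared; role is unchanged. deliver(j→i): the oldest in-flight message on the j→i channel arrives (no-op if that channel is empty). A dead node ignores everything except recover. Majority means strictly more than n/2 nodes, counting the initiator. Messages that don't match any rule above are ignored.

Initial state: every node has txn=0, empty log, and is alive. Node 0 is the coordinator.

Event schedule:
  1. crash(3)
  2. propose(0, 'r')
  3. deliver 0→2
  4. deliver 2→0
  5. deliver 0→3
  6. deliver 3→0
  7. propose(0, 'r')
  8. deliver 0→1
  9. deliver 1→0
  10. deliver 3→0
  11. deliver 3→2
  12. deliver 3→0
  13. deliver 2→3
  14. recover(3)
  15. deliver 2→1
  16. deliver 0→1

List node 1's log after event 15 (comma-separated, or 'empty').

empty

step 1 crash(3): 3={✗part,t=0,log=-}
step 2 propose(0,'r'): 0={coor,t=1,log=-}
step 3 deliver 0→2: 2={part,t=1,log=-}
step 4 deliver 2→0: —
step 5 deliver 0→3: —
step 6 deliver 3→0: —
step 7 propose(0,'r'): 0={coor,t=2,log=-}
step 8 deliver 0→1: 1={part,t=1,log=-}
step 9 deliver 1→0: —
step 10 deliver 3→0: —
step 11 deliver 3→2: —
step 12 deliver 3→0: —
step 13 deliver 2→3: —
step 14 recover(3): 3={part,t=0,log=-}
step 15 deliver 2→1: —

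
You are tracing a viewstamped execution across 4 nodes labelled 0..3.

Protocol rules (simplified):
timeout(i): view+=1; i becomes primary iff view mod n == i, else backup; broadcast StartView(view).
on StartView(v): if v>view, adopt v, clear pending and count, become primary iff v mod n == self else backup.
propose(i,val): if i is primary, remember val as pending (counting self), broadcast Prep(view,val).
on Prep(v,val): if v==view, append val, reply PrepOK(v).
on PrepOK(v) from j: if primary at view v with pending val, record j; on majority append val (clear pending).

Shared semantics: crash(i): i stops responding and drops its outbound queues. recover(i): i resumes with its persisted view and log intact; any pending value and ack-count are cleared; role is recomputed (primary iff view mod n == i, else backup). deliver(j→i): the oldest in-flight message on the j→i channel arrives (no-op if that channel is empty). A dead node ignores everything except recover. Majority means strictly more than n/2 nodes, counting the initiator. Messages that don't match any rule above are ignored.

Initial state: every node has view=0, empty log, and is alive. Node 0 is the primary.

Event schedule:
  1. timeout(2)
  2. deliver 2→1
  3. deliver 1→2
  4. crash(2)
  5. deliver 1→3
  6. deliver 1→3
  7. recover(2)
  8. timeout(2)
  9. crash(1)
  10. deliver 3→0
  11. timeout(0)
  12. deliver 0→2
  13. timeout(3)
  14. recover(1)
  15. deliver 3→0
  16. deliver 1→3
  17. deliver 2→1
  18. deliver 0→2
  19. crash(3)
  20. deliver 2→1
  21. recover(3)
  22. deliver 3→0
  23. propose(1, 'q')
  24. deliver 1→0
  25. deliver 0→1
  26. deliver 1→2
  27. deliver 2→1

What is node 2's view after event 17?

[1] timeout(2) → N2(back v1 [-])
[2] deliver 2→1 → N1(prim v1 [-])
[3] deliver 1→2 → ∅
[4] crash(2) → N2(✗back v1 [-])
[5] deliver 1→3 → ∅
[6] deliver 1→3 → ∅
[7] recover(2) → N2(back v1 [-])
[8] timeout(2) → N2(prim v2 [-])
[9] crash(1) → N1(✗prim v1 [-])
[10] deliver 3→0 → ∅
[11] timeout(0) → N0(back v1 [-])
[12] deliver 0→2 → ∅
[13] timeout(3) → N3(back v1 [-])
[14] recover(1) → N1(prim v1 [-])
[15] deliver 3→0 → ∅
[16] deliver 1→3 → ∅
[17] deliver 2→1 → N1(back v2 [-])

2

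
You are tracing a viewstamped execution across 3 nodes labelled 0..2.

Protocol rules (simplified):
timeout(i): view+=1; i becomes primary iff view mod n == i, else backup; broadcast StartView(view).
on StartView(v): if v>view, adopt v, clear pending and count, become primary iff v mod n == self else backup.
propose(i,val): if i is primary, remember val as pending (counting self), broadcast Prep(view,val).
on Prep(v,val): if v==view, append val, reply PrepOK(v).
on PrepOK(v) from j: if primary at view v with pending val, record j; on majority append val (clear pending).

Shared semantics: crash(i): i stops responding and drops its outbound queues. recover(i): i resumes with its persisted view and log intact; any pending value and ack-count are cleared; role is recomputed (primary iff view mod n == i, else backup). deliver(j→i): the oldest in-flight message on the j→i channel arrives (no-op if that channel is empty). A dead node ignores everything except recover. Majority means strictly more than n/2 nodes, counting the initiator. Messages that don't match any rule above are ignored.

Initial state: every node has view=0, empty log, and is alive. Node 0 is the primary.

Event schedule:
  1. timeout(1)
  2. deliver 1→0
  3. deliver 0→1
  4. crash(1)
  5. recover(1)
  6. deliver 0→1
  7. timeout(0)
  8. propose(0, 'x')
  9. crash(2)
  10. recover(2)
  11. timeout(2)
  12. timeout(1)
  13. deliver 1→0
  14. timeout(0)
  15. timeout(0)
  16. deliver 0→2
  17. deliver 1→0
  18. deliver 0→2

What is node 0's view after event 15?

step 1 timeout(1): 1={prim,v=1,log=-}
step 2 deliver 1→0: 0={back,v=1,log=-}
step 3 deliver 0→1: —
step 4 crash(1): 1={✗prim,v=1,log=-}
step 5 recover(1): 1={prim,v=1,log=-}
step 6 deliver 0→1: —
step 7 timeout(0): 0={back,v=2,log=-}
step 8 propose(0,'x'): —
step 9 crash(2): 2={✗back,v=0,log=-}
step 10 recover(2): 2={back,v=0,log=-}
step 11 timeout(2): 2={back,v=1,log=-}
step 12 timeout(1): 1={back,v=2,log=-}
step 13 deliver 1→0: —
step 14 timeout(0): 0={prim,v=3,log=-}
step 15 timeout(0): 0={back,v=4,log=-}

4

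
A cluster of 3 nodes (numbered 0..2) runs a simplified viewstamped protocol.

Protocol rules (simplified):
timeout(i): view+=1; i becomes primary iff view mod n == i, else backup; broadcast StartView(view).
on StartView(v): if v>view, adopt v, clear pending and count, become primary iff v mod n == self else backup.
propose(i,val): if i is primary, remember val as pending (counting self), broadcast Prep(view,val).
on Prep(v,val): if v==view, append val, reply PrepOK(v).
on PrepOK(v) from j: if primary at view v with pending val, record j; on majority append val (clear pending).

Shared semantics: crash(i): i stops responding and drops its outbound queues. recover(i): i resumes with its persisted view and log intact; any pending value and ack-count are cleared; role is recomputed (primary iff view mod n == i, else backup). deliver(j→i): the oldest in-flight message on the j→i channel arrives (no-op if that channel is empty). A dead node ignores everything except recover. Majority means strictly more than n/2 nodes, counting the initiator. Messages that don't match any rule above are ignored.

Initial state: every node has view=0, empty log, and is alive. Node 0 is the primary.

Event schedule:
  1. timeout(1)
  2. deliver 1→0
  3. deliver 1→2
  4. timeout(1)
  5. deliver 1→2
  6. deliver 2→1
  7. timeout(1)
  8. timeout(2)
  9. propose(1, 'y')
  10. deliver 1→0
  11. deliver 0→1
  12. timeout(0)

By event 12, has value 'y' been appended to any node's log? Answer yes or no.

e1 timeout(1): 1[prim,v=1,-]
e2 deliver 1→0: 0[back,v=1,-]
e3 deliver 1→2: 2[back,v=1,-]
e4 timeout(1): 1[back,v=2,-]
e5 deliver 1→2: 2[prim,v=2,-]
e6 deliver 2→1: ·
e7 timeout(1): 1[back,v=3,-]
e8 timeout(2): 2[back,v=3,-]
e9 propose(1,'y'): ·
e10 deliver 1→0: 0[back,v=2,-]
e11 deliver 0→1: ·
e12 timeout(0): 0[prim,v=3,-]

no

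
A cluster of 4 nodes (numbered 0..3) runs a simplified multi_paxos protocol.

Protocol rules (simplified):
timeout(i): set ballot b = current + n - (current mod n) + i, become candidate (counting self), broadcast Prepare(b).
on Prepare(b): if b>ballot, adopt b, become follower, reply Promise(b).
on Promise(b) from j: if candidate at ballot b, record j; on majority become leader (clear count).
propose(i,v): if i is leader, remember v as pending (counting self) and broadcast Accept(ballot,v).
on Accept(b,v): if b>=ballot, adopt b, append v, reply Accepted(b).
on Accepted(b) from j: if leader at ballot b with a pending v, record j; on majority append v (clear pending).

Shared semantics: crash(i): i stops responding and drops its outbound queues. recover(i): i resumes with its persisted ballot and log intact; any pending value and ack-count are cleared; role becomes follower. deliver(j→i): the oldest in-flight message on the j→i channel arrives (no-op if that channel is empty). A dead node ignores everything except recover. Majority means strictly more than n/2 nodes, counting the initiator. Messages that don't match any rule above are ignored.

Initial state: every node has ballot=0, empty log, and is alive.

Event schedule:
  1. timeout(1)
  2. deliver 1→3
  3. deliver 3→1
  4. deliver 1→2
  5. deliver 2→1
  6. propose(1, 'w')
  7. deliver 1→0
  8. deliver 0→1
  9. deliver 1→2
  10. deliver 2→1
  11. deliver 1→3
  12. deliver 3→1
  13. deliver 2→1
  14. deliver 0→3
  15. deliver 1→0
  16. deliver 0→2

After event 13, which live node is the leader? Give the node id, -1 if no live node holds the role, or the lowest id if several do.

e1 timeout(1): 1[cand,b=5,-]
e2 deliver 1→3: 3[foll,b=5,-]
e3 deliver 3→1: ·
e4 deliver 1→2: 2[foll,b=5,-]
e5 deliver 2→1: 1[lead,b=5,-]
e6 propose(1,'w'): ·
e7 deliver 1→0: 0[foll,b=5,-]
e8 deliver 0→1: ·
e9 deliver 1→2: 2[foll,b=5,w]
e10 deliver 2→1: ·
e11 deliver 1→3: 3[foll,b=5,w]
e12 deliver 3→1: 1[lead,b=5,w]
e13 deliver 2→1: ·

1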